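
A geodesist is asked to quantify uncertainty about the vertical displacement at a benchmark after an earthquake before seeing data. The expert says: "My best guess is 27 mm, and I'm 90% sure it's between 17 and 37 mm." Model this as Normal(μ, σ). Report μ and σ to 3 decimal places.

A symmetric 90% interval runs μ ± z·σ with z = 1.645.
Half-width = 10, so σ = 10/1.645 = 6.080.
μ is the stated best guess, 27.000.

μ = 27.000, σ = 6.080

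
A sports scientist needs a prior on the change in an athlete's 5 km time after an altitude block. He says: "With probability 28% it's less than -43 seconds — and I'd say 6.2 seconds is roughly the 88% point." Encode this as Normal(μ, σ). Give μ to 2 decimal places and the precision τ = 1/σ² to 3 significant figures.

μ = -26.69, τ = 0.00128

The p-quantile of Normal(μ,σ) is μ + z_p·σ, with z_{0.28} = -0.5828 and z_{0.88} = 1.175.
Eliminate σ: μ = (z₂·x₁ − z₁·x₂)/(z₂ − z₁) = (1.175·-43 − (-0.5828)·6.2)/1.758 = -26.69.
Then σ = (x₂ − x₁)/(z₂ − z₁) = (6.2 − -43)/1.758 = 27.99.
Precision τ = 1/σ² = 1/27.99² = 0.00128.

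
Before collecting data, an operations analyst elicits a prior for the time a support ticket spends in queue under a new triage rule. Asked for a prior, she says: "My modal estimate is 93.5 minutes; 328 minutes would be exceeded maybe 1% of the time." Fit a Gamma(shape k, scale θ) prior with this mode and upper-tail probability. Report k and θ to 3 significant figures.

Gamma(k,θ) with k>1 has mode (k−1)θ, so θ = 93.5/(k−1).
Need P(X < 328) = 0.99 with θ tied to k this way. Start at k = 2, θ = 93.5: P(X<328) ≈ 0.865.
Too low — raise k to concentrate. Iterating converges to k ≈ 3.75.
Then θ = 93.5/(3.75−1) ≈ 34.

k ≈ 3.75, θ ≈ 34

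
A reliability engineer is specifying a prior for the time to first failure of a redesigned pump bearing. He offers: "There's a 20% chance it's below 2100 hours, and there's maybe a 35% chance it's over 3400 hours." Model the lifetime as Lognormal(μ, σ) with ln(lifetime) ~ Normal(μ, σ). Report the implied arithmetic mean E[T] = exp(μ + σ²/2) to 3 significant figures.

E[T] ≈ 3160 hours

If T ~ Lognormal(μ,σ) then ln T ~ Normal(μ,σ), so the p-quantile of ln T is μ + z_p·σ.
ln(2100) = 7.65 and ln(3400) = 8.132; z_{0.2} = -0.8416, z_{0.65} = 0.3853.
σ = (8.132 − 7.65)/(0.3853 − (-0.8416)) = 0.393.
μ = 7.65 − (-0.8416)·0.393 = 7.980.
E[T] = exp(μ + σ²/2) = exp(7.980 + 0.0771) = 3160 hours.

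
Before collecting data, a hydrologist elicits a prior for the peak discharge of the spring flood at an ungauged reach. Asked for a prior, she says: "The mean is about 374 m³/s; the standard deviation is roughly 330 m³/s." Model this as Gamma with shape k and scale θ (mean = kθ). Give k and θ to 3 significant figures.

For Gamma(k, scale θ): mean = kθ, variance = kθ², so CV = 1/√k.
CV = SD/mean = 330/374 = 0.8824, hence k = 1/CV² = 1.28.
Then θ = mean/k = 374/1.28 = 291.

k ≈ 1.28, θ ≈ 291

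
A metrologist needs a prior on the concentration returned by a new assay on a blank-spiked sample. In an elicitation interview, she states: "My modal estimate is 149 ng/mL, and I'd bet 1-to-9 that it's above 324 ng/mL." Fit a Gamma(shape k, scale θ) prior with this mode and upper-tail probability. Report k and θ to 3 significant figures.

Gamma(k,θ) with k>1 has mode (k−1)θ, so θ = 149/(k−1).
Need P(X < 324) = 0.9 with θ tied to k this way. Start at k = 2, θ = 149: P(X<324) ≈ 0.639.
Too low — raise k to concentrate. Iterating converges to k ≈ 4.19.
Then θ = 149/(4.19−1) ≈ 46.8.

k ≈ 4.19, θ ≈ 46.8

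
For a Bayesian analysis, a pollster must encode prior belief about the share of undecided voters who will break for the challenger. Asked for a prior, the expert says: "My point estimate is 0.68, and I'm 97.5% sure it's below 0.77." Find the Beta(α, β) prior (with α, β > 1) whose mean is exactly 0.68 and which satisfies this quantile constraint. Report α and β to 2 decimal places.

With mean 0.68 fixed, write α = 0.68s, β = 0.32s where s = α+β.
Need P(θ < 0.77) = 0.975 under Beta(0.68s, 0.32s). Normal approximation: (q−m)/√(m(1−m)/s) ≈ z_{0.975} = 1.96, so s ≈ 0.68·0.32·(1.96)²/(0.77−0.68)² = 103.2.
At s = 103.2: P(θ<0.77) ≈ 0.980. Adjusting to match 0.975 gives s ≈ 93.80.
So α = 0.68·93.80 ≈ 63.78, β = 0.32·93.80 ≈ 30.02.

α ≈ 63.78, β ≈ 30.02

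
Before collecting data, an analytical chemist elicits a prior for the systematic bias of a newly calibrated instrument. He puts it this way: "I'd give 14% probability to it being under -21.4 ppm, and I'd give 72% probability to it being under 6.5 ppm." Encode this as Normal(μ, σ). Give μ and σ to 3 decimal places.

μ = -3.277, σ = 16.775

The p-quantile of Normal(μ,σ) is μ + z_p·σ, with z_{0.14} = -1.08 and z_{0.72} = 0.5828.
Eliminate σ: μ = (z₂·x₁ − z₁·x₂)/(z₂ − z₁) = (0.5828·-21.4 − (-1.08)·6.5)/1.663 = -3.277.
Then σ = (x₂ − x₁)/(z₂ − z₁) = (6.5 − -21.4)/1.663 = 16.775.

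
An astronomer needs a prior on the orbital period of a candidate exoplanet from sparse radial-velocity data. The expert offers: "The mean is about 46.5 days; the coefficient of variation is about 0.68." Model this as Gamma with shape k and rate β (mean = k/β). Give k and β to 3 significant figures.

k ≈ 2.16, β ≈ 0.0465

For Gamma(k, rate β): mean = k/β, variance = k/β², so CV = 1/√k.
CV = 0.68, hence k = 1/CV² = 2.16.
Then β = k/mean = 2.16/46.5 = 0.0465.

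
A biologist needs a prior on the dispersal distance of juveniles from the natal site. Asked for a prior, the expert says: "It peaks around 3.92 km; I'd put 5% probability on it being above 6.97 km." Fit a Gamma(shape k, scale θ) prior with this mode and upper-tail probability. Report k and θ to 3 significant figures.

k ≈ 9.42, θ ≈ 0.466

Gamma(k,θ) with k>1 has mode (k−1)θ, so θ = 3.92/(k−1).
Need P(X < 6.97) = 0.95 with θ tied to k this way. Start at k = 2, θ = 3.92: P(X<6.97) ≈ 0.531.
Too low — raise k to concentrate. Iterating converges to k ≈ 9.42.
Then θ = 3.92/(9.42−1) ≈ 0.466.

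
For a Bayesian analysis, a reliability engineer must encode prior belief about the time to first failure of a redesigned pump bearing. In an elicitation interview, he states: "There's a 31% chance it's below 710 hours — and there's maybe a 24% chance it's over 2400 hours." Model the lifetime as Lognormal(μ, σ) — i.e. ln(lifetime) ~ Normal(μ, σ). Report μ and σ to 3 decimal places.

If T ~ Lognormal(μ,σ) then ln T ~ Normal(μ,σ), so the p-quantile of ln T is μ + z_p·σ.
ln(710) = 6.565 and ln(2400) = 7.783; z_{0.31} = -0.4959, z_{0.76} = 0.7063.
σ = (7.783 − 6.565)/(0.7063 − (-0.4959)) = 1.013.
μ = 6.565 − (-0.4959)·1.013 = 7.068.

μ ≈ 7.068, σ ≈ 1.013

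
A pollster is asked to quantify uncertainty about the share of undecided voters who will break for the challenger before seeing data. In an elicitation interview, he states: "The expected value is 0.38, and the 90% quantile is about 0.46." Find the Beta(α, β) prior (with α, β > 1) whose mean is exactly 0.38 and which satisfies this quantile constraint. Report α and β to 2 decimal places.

α ≈ 23.32, β ≈ 38.05

With mean 0.38 fixed, write α = 0.38s, β = 0.62s where s = α+β.
Need P(θ < 0.46) = 0.9 under Beta(0.38s, 0.62s). Normal approximation: (q−m)/√(m(1−m)/s) ≈ z_{0.9} = 1.28, so s ≈ 0.38·0.62·(1.28)²/(0.46−0.38)² = 60.5.
At s = 60.5: P(θ<0.46) ≈ 0.898. Adjusting to match 0.9 gives s ≈ 61.37.
So α = 0.38·61.37 ≈ 23.32, β = 0.62·61.37 ≈ 38.05.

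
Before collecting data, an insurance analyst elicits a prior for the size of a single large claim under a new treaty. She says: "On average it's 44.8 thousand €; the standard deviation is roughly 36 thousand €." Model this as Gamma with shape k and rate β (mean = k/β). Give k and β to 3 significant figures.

k ≈ 1.55, β ≈ 0.0346

For Gamma(k, rate β): mean = k/β, variance = k/β², so CV = 1/√k.
CV = SD/mean = 36/44.8 = 0.8036, hence k = 1/CV² = 1.55.
Then β = k/mean = 1.55/44.8 = 0.0346.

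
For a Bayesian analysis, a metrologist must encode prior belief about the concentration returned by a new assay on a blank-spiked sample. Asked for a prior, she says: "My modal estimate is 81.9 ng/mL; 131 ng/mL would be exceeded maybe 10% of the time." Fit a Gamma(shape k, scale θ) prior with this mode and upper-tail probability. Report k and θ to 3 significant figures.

k ≈ 9.52, θ ≈ 9.62

Gamma(k,θ) with k>1 has mode (k−1)θ, so θ = 81.9/(k−1).
Need P(X < 131) = 0.9 with θ tied to k this way. Start at k = 2, θ = 81.9: P(X<131) ≈ 0.475.
Too low — raise k to concentrate. Iterating converges to k ≈ 9.52.
Then θ = 81.9/(9.52−1) ≈ 9.62.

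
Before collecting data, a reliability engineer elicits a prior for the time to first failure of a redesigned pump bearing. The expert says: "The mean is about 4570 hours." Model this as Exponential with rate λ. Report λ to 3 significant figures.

Exponential mean = 1/λ, so λ = 1/4570.0 = 0.000219.

λ ≈ 0.000219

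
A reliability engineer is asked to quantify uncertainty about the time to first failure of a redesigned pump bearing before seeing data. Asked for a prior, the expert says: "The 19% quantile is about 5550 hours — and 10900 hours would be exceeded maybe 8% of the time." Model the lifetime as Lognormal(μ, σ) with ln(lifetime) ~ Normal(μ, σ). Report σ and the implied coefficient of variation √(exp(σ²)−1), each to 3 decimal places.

If T ~ Lognormal(μ,σ) then ln T ~ Normal(μ,σ), so the p-quantile of ln T is μ + z_p·σ.
ln(5550) = 8.622 and ln(10900) = 9.297; z_{0.19} = -0.8779, z_{0.92} = 1.405.
σ = (9.297 − 8.622)/(1.405 − (-0.8779)) = 0.296.
μ = 8.622 − (-0.8779)·0.296 = 8.881.
CV = √(exp(σ²)−1) = √(exp(0.0874)−1) = 0.302.

σ ≈ 0.296, CV ≈ 0.302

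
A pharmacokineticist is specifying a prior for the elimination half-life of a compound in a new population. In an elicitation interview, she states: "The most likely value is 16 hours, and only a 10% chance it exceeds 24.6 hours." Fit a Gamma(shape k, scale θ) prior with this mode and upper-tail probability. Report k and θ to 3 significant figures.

k ≈ 11.1, θ ≈ 1.59

Gamma(k,θ) with k>1 has mode (k−1)θ, so θ = 16/(k−1).
Need P(X < 24.6) = 0.9 with θ tied to k this way. Start at k = 2, θ = 16: P(X<24.6) ≈ 0.455.
Too low — raise k to concentrate. Iterating converges to k ≈ 11.1.
Then θ = 16/(11.1−1) ≈ 1.59.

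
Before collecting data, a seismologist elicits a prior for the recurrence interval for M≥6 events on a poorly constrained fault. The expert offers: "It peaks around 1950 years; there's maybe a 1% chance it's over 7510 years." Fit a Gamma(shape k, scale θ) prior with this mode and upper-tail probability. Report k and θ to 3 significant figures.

Gamma(k,θ) with k>1 has mode (k−1)θ, so θ = 1950/(k−1).
Need P(X < 7510) = 0.99 with θ tied to k this way. Start at k = 2, θ = 1950: P(X<7510) ≈ 0.897.
Too low — raise k to concentrate. Iterating converges to k ≈ 3.32.
Then θ = 1950/(3.32−1) ≈ 839.

k ≈ 3.32, θ ≈ 839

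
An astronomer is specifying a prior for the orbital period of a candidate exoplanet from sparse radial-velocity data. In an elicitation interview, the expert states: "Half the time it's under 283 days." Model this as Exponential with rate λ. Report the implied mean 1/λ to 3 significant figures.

mean ≈ 408 days

Exponential median = ln 2 / λ, so λ = ln 2 / 283.0 = 0.00245.
Mean = 1/λ = 408 days.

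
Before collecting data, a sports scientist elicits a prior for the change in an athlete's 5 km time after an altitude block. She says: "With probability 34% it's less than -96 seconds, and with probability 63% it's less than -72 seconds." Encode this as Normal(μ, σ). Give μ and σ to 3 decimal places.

μ = -82.700, σ = 32.244

For Normal(μ,σ), the p-quantile is μ + z_p·σ. Here z_{0.34} = -0.4125, z_{0.63} = 0.3319.
So -96 = μ − 0.4125σ and -72 = μ + 0.3319σ.
Subtracting: σ = (-72 − -96)/(0.3319 − (-0.4125)) = 32.244.
Then μ = -96 − (-0.4125)·32.244 = -82.700.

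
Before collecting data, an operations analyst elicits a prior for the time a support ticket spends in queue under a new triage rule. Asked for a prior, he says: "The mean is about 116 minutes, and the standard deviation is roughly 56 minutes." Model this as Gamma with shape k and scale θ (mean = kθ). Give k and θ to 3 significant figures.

For Gamma(k, scale θ): mean = kθ, variance = kθ², so CV = 1/√k.
CV = SD/mean = 56/116 = 0.4828, hence k = 1/CV² = 4.29.
Then θ = mean/k = 116/4.29 = 27.

k ≈ 4.29, θ ≈ 27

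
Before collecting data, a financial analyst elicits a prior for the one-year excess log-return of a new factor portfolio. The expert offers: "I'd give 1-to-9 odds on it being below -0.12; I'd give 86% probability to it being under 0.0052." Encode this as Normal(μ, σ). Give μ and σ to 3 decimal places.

For Normal(μ,σ), the p-quantile is μ + z_p·σ. Here z_{0.1} = -1.282, z_{0.86} = 1.08.
So -0.12 = μ − 1.282σ and 0.0052 = μ + 1.08σ.
Subtracting: σ = (0.0052 − -0.12)/(1.08 − (-1.282)) = 0.053.
Then μ = -0.12 − (-1.282)·0.053 = -0.052.

μ = -0.052, σ = 0.053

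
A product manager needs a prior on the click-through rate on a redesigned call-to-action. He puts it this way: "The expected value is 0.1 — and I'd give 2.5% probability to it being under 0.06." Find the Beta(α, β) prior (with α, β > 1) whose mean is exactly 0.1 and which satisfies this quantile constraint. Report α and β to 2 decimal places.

α ≈ 17.30, β ≈ 155.66

With mean 0.1 fixed, write α = 0.1s, β = 0.9s where s = α+β.
Need P(θ < 0.06) = 0.025 under Beta(0.1s, 0.9s). Normal approximation: (q−m)/√(m(1−m)/s) ≈ z_{0.025} = -1.96, so s ≈ 0.1·0.9·(-1.96)²/(0.06−0.1)² = 216.1.
At s = 216.1: P(θ<0.06) ≈ 0.014. Adjusting to match 0.025 gives s ≈ 172.95.
So α = 0.1·172.95 ≈ 17.30, β = 0.9·172.95 ≈ 155.66.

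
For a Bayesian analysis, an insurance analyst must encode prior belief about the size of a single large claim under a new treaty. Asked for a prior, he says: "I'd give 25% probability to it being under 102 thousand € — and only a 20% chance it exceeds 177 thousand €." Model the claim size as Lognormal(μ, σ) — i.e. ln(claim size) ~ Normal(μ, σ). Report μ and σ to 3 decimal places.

If T ~ Lognormal(μ,σ) then ln T ~ Normal(μ,σ), so the p-quantile of ln T is μ + z_p·σ.
ln(102) = 4.625 and ln(177) = 5.176; z_{0.25} = -0.6745, z_{0.8} = 0.8416.
σ = (5.176 − 4.625)/(0.8416 − (-0.6745)) = 0.364.
μ = 4.625 − (-0.6745)·0.364 = 4.870.

μ ≈ 4.870, σ ≈ 0.364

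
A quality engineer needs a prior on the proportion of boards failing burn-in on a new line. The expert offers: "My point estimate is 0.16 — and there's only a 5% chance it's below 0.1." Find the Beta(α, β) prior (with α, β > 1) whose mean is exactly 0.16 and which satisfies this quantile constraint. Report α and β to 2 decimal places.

α ≈ 13.70, β ≈ 71.92

With mean 0.16 fixed, write α = 0.16s, β = 0.84s where s = α+β.
Need P(θ < 0.1) = 0.05 under Beta(0.16s, 0.84s). Normal approximation: (q−m)/√(m(1−m)/s) ≈ z_{0.05} = -1.64, so s ≈ 0.16·0.84·(-1.64)²/(0.1−0.16)² = 101.0.
At s = 101.0: P(θ<0.1) ≈ 0.036. Adjusting to match 0.05 gives s ≈ 85.62.
So α = 0.16·85.62 ≈ 13.70, β = 0.84·85.62 ≈ 71.92.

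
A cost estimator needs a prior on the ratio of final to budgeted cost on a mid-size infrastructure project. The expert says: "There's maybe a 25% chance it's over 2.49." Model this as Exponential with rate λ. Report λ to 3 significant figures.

λ ≈ 0.557

P(T > 2.49) = e^(−λ·2.49) = 0.25, so λ = −ln(0.25)/2.49 = 0.557.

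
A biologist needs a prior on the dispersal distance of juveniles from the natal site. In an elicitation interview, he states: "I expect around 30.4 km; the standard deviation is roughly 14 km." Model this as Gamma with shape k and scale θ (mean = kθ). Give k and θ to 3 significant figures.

k ≈ 4.72, θ ≈ 6.45

For Gamma(k, scale θ): mean = kθ, variance = kθ², so CV = 1/√k.
CV = SD/mean = 14/30.4 = 0.4605, hence k = 1/CV² = 4.72.
Then θ = mean/k = 30.4/4.72 = 6.45.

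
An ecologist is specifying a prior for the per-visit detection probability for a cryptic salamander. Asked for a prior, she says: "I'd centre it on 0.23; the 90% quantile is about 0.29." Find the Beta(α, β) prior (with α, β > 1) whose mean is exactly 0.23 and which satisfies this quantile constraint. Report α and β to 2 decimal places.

With mean 0.23 fixed, write α = 0.23s, β = 0.77s where s = α+β.
Need P(θ < 0.29) = 0.9 under Beta(0.23s, 0.77s). Normal approximation: (q−m)/√(m(1−m)/s) ≈ z_{0.9} = 1.28, so s ≈ 0.23·0.77·(1.28)²/(0.29−0.23)² = 80.8.
At s = 80.8: P(θ<0.29) ≈ 0.896. Adjusting to match 0.9 gives s ≈ 83.88.
So α = 0.23·83.88 ≈ 19.29, β = 0.77·83.88 ≈ 64.59.

α ≈ 19.29, β ≈ 64.59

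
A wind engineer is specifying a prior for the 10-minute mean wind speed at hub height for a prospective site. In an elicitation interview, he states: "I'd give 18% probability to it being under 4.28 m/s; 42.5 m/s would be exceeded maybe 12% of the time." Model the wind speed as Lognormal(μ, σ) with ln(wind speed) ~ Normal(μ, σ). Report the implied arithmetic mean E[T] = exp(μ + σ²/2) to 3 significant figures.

E[T] ≈ 21.4 m/s

If T ~ Lognormal(μ,σ) then ln T ~ Normal(μ,σ), so the p-quantile of ln T is μ + z_p·σ.
ln(4.28) = 1.454 and ln(42.5) = 3.75; z_{0.18} = -0.9154, z_{0.88} = 1.175.
σ = (3.75 − 1.454)/(1.175 − (-0.9154)) = 1.098.
μ = 1.454 − (-0.9154)·1.098 = 2.459.
E[T] = exp(μ + σ²/2) = exp(2.459 + 0.6030) = 21.4 m/s.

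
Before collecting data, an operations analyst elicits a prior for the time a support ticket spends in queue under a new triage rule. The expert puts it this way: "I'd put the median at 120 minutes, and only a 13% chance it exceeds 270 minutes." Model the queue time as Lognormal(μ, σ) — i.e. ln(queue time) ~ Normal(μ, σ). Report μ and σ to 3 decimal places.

μ ≈ 4.787, σ ≈ 0.720

If T ~ Lognormal(μ,σ) then ln T ~ Normal(μ,σ), so the p-quantile of ln T is μ + z_p·σ.
ln(120) = 4.787 and ln(270) = 5.598; z_{0.5} = 0, z_{0.87} = 1.126.
σ = (5.598 − 4.787)/(1.126 − (0)) = 0.720.
μ = 4.787 − (0)·0.720 = 4.787.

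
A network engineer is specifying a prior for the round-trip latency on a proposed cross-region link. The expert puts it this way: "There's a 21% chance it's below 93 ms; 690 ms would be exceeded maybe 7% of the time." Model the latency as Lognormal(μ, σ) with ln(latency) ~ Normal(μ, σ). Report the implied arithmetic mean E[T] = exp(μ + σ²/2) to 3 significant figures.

If T ~ Lognormal(μ,σ) then ln T ~ Normal(μ,σ), so the p-quantile of ln T is μ + z_p·σ.
ln(93) = 4.533 and ln(690) = 6.537; z_{0.21} = -0.8064, z_{0.93} = 1.476.
σ = (6.537 − 4.533)/(1.476 − (-0.8064)) = 0.878.
μ = 4.533 − (-0.8064)·0.878 = 5.241.
E[T] = exp(μ + σ²/2) = exp(5.241 + 0.3856) = 278 ms.

E[T] ≈ 278 ms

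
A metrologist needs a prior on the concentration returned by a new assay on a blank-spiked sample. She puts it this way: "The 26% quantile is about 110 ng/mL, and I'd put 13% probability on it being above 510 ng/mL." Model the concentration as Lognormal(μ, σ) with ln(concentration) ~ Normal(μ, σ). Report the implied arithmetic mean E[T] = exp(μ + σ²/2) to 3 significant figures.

E[T] ≈ 280 ng/mL

If T ~ Lognormal(μ,σ) then ln T ~ Normal(μ,σ), so the p-quantile of ln T is μ + z_p·σ.
ln(110) = 4.7 and ln(510) = 6.234; z_{0.26} = -0.6433, z_{0.87} = 1.126.
σ = (6.234 − 4.7)/(1.126 − (-0.6433)) = 0.867.
μ = 4.7 − (-0.6433)·0.867 = 5.258.
E[T] = exp(μ + σ²/2) = exp(5.258 + 0.3756) = 280 ng/mL.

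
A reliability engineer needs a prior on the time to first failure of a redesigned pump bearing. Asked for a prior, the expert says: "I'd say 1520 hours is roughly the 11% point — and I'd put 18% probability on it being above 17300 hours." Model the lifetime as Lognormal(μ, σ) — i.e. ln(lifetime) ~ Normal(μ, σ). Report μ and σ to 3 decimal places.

If T ~ Lognormal(μ,σ) then ln T ~ Normal(μ,σ), so the p-quantile of ln T is μ + z_p·σ.
ln(1520) = 7.326 and ln(17300) = 9.758; z_{0.11} = -1.227, z_{0.82} = 0.9154.
σ = (9.758 − 7.326)/(0.9154 − (-1.227)) = 1.135.
μ = 7.326 − (-1.227)·1.135 = 8.719.

μ ≈ 8.719, σ ≈ 1.135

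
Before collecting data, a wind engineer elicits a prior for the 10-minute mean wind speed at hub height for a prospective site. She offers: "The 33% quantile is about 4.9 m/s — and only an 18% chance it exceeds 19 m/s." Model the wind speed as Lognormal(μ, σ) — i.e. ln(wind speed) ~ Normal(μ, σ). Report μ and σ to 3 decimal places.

If T ~ Lognormal(μ,σ) then ln T ~ Normal(μ,σ), so the p-quantile of ln T is μ + z_p·σ.
ln(4.9) = 1.589 and ln(19) = 2.944; z_{0.33} = -0.4399, z_{0.82} = 0.9154.
σ = (2.944 − 1.589)/(0.9154 − (-0.4399)) = 1.000.
μ = 1.589 − (-0.4399)·1.000 = 2.029.

μ ≈ 2.029, σ ≈ 1.000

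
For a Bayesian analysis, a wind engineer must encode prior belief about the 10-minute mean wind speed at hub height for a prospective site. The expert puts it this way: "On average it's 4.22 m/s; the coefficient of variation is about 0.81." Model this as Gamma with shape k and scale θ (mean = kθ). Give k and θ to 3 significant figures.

k ≈ 1.52, θ ≈ 2.77

For Gamma(k, scale θ): mean = kθ, variance = kθ², so CV = 1/√k.
CV = 0.81, hence k = 1/CV² = 1.52.
Then θ = mean/k = 4.22/1.52 = 2.77.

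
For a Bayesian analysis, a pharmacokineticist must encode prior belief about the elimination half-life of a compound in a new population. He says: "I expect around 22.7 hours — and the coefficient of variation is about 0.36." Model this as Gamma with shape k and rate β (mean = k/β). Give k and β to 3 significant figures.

k ≈ 7.72, β ≈ 0.34

For Gamma(k, rate β): mean = k/β, variance = k/β², so CV = 1/√k.
CV = 0.36, hence k = 1/CV² = 7.72.
Then β = k/mean = 7.72/22.7 = 0.34.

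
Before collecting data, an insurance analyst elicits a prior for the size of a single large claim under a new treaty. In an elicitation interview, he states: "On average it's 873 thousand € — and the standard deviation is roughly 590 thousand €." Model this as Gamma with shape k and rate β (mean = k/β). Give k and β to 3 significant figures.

For Gamma(k, rate β): mean = k/β, variance = k/β², so CV = 1/√k.
CV = SD/mean = 590/873 = 0.6758, hence k = 1/CV² = 2.19.
Then β = k/mean = 2.19/873 = 0.00251.

k ≈ 2.19, β ≈ 0.00251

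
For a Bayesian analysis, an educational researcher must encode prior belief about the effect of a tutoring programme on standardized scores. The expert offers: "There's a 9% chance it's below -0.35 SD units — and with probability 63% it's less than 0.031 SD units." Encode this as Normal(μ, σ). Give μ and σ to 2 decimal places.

For Normal(μ,σ), the p-quantile is μ + z_p·σ. Here z_{0.09} = -1.341, z_{0.63} = 0.3319.
So -0.35 = μ − 1.341σ and 0.031 = μ + 0.3319σ.
Subtracting: σ = (0.031 − -0.35)/(0.3319 − (-1.341)) = 0.23.
Then μ = -0.35 − (-1.341)·0.23 = -0.04.

μ = -0.04, σ = 0.23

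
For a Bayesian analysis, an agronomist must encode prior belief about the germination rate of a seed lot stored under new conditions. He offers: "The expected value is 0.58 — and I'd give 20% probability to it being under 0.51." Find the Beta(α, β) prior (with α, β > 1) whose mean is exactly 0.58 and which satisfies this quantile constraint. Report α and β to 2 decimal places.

α ≈ 20.24, β ≈ 14.65

With mean 0.58 fixed, write α = 0.58s, β = 0.42s where s = α+β.
Need P(θ < 0.51) = 0.2 under Beta(0.58s, 0.42s). Normal approximation: (q−m)/√(m(1−m)/s) ≈ z_{0.2} = -0.842, so s ≈ 0.58·0.42·(-0.842)²/(0.51−0.58)² = 35.2.
At s = 35.2: P(θ<0.51) ≈ 0.199. Adjusting to match 0.2 gives s ≈ 34.89.
So α = 0.58·34.89 ≈ 20.24, β = 0.42·34.89 ≈ 14.65.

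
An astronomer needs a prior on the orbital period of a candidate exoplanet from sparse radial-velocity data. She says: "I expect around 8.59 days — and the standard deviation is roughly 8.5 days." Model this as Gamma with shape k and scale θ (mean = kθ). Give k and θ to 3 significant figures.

For Gamma(k, scale θ): mean = kθ, variance = kθ², so CV = 1/√k.
CV = SD/mean = 8.5/8.59 = 0.9895, hence k = 1/CV² = 1.02.
Then θ = mean/k = 8.59/1.02 = 8.41.

k ≈ 1.02, θ ≈ 8.41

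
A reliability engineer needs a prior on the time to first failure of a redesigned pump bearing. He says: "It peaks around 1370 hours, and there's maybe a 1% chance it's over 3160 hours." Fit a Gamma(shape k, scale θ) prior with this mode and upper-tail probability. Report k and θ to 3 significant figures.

k ≈ 7.84, θ ≈ 200

Gamma(k,θ) with k>1 has mode (k−1)θ, so θ = 1370/(k−1).
Need P(X < 3160) = 0.99 with θ tied to k this way. Start at k = 2, θ = 1370: P(X<3160) ≈ 0.671.
Too low — raise k to concentrate. Iterating converges to k ≈ 7.84.
Then θ = 1370/(7.84−1) ≈ 200.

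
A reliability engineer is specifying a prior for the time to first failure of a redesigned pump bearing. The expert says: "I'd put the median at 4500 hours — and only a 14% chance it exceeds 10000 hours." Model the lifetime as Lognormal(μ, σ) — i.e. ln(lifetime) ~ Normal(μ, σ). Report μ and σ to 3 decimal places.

μ ≈ 8.412, σ ≈ 0.739

If T ~ Lognormal(μ,σ) then ln T ~ Normal(μ,σ), so the p-quantile of ln T is μ + z_p·σ.
ln(4500) = 8.412 and ln(10000) = 9.21; z_{0.5} = 0, z_{0.86} = 1.08.
σ = (9.21 − 8.412)/(1.08 − (0)) = 0.739.
μ = 8.412 − (0)·0.739 = 8.412.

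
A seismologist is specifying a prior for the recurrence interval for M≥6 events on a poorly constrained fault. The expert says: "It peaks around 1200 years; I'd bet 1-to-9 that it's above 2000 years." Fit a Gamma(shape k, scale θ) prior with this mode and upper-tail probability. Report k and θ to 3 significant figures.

k ≈ 8.24, θ ≈ 166

Gamma(k,θ) with k>1 has mode (k−1)θ, so θ = 1200/(k−1).
Need P(X < 2000) = 0.9 with θ tied to k this way. Start at k = 2, θ = 1200: P(X<2000) ≈ 0.496.
Too low — raise k to concentrate. Iterating converges to k ≈ 8.24.
Then θ = 1200/(8.24−1) ≈ 166.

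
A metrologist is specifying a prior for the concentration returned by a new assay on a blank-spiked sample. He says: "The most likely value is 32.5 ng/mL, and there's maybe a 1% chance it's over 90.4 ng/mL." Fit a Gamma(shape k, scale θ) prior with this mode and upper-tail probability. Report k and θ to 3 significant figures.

k ≈ 5.38, θ ≈ 7.42

Gamma(k,θ) with k>1 has mode (k−1)θ, so θ = 32.5/(k−1).
Need P(X < 90.4) = 0.99 with θ tied to k this way. Start at k = 2, θ = 32.5: P(X<90.4) ≈ 0.766.
Too low — raise k to concentrate. Iterating converges to k ≈ 5.38.
Then θ = 32.5/(5.38−1) ≈ 7.42.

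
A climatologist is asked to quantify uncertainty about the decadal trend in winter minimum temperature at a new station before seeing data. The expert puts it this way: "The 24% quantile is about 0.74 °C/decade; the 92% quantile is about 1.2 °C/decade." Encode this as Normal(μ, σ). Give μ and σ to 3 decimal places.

μ = 0.894, σ = 0.218

For Normal(μ,σ), the p-quantile is μ + z_p·σ. Here z_{0.24} = -0.7063, z_{0.92} = 1.405.
So 0.74 = μ − 0.7063σ and 1.2 = μ + 1.405σ.
Subtracting: σ = (1.2 − 0.74)/(1.405 − (-0.7063)) = 0.218.
Then μ = 0.74 − (-0.7063)·0.218 = 0.894.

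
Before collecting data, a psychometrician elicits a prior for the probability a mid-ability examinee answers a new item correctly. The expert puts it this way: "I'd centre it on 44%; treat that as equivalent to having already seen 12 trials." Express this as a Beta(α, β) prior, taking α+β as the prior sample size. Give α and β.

α = 5.28, β = 6.72

Under the effective-sample-size interpretation, Beta(α, β) has prior mean α/(α+β) and prior sample size α+β.
So α+β = 12 and α/(α+β) = 0.44, giving α = 0.44·12 = 5.28 and β = 12 − 5.28 = 6.72.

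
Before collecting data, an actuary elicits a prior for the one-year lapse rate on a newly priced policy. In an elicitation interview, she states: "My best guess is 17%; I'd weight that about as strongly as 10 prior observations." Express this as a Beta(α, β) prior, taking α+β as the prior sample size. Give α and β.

Under the effective-sample-size interpretation, Beta(α, β) has prior mean α/(α+β) and prior sample size α+β.
So α+β = 10 and α/(α+β) = 0.17, giving α = 0.17·10 = 1.7 and β = 10 − 1.7 = 8.3.

α = 1.7, β = 8.3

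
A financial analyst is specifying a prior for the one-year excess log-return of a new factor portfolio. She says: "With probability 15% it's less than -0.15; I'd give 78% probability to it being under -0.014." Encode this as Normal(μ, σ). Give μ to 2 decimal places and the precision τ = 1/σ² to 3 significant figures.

The p-quantile of Normal(μ,σ) is μ + z_p·σ, with z_{0.15} = -1.036 and z_{0.78} = 0.7722.
Eliminate σ: μ = (z₂·x₁ − z₁·x₂)/(z₂ − z₁) = (0.7722·-0.15 − (-1.036)·-0.014)/1.809 = -0.07.
Then σ = (x₂ − x₁)/(z₂ − z₁) = (-0.014 − -0.15)/1.809 = 0.08.
Precision τ = 1/σ² = 1/0.0752² = 177.

μ = -0.07, τ = 177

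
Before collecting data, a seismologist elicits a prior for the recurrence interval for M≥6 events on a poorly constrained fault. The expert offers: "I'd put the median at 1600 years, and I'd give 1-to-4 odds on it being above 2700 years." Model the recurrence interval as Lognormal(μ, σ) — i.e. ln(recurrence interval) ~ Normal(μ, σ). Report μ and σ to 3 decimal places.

μ ≈ 7.378, σ ≈ 0.622

If T ~ Lognormal(μ,σ) then ln T ~ Normal(μ,σ), so the p-quantile of ln T is μ + z_p·σ.
ln(1600) = 7.378 and ln(2700) = 7.901; z_{0.5} = 0, z_{0.8} = 0.8416.
σ = (7.901 − 7.378)/(0.8416 − (0)) = 0.622.
μ = 7.378 − (0)·0.622 = 7.378.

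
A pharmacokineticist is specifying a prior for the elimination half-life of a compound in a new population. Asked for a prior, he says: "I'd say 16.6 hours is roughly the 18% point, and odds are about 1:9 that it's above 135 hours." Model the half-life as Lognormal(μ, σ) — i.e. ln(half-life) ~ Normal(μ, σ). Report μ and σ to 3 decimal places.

If T ~ Lognormal(μ,σ) then ln T ~ Normal(μ,σ), so the p-quantile of ln T is μ + z_p·σ.
ln(16.6) = 2.809 and ln(135) = 4.905; z_{0.18} = -0.9154, z_{0.9} = 1.282.
σ = (4.905 − 2.809)/(1.282 − (-0.9154)) = 0.954.
μ = 2.809 − (-0.9154)·0.954 = 3.683.

μ ≈ 3.683, σ ≈ 0.954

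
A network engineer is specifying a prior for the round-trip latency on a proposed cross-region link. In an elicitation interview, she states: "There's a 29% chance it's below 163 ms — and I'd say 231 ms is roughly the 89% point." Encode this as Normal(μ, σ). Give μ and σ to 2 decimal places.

For Normal(μ,σ), the p-quantile is μ + z_p·σ. Here z_{0.29} = -0.5534, z_{0.89} = 1.227.
So 163 = μ − 0.5534σ and 231 = μ + 1.227σ.
Subtracting: σ = (231 − 163)/(1.227 − (-0.5534)) = 38.20.
Then μ = 163 − (-0.5534)·38.20 = 184.14.

μ = 184.14, σ = 38.20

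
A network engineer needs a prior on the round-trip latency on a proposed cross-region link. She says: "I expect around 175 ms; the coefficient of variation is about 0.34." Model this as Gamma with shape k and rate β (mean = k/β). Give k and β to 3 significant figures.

For Gamma(k, rate β): mean = k/β, variance = k/β², so CV = 1/√k.
CV = 0.34, hence k = 1/CV² = 8.65.
Then β = k/mean = 8.65/175 = 0.0494.

k ≈ 8.65, β ≈ 0.0494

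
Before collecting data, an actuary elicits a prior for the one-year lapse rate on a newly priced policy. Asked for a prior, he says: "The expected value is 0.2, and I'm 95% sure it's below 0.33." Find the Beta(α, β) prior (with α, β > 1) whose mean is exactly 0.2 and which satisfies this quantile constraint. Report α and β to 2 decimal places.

With mean 0.2 fixed, write α = 0.2s, β = 0.8s where s = α+β.
Need P(θ < 0.33) = 0.95 under Beta(0.2s, 0.8s). Normal approximation: (q−m)/√(m(1−m)/s) ≈ z_{0.95} = 1.64, so s ≈ 0.2·0.8·(1.64)²/(0.33−0.2)² = 25.6.
At s = 25.6: P(θ<0.33) ≈ 0.939. Adjusting to match 0.95 gives s ≈ 29.51.
So α = 0.2·29.51 ≈ 5.90, β = 0.8·29.51 ≈ 23.60.

α ≈ 5.90, β ≈ 23.60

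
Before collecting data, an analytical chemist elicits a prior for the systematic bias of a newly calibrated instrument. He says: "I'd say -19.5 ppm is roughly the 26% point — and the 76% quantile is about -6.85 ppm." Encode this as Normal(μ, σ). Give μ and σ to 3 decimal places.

The p-quantile of Normal(μ,σ) is μ + z_p·σ, with z_{0.26} = -0.6433 and z_{0.76} = 0.7063.
Eliminate σ: μ = (z₂·x₁ − z₁·x₂)/(z₂ − z₁) = (0.7063·-19.5 − (-0.6433)·-6.85)/1.35 = -13.470.
Then σ = (x₂ − x₁)/(z₂ − z₁) = (-6.85 − -19.5)/1.35 = 9.373.

μ = -13.470, σ = 9.373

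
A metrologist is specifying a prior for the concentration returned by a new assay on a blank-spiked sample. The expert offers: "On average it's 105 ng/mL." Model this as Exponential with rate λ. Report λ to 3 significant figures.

λ ≈ 0.00952

Exponential mean = 1/λ, so λ = 1/105.0 = 0.00952.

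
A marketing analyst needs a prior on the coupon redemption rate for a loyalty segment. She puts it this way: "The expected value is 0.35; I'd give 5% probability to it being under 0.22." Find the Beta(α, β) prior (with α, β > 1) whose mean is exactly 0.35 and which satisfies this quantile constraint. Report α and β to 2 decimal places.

α ≈ 11.43, β ≈ 21.22

With mean 0.35 fixed, write α = 0.35s, β = 0.65s where s = α+β.
Need P(θ < 0.22) = 0.05 under Beta(0.35s, 0.65s). Normal approximation: (q−m)/√(m(1−m)/s) ≈ z_{0.05} = -1.64, so s ≈ 0.35·0.65·(-1.64)²/(0.22−0.35)² = 36.4.
At s = 36.4: P(θ<0.22) ≈ 0.041. Adjusting to match 0.05 gives s ≈ 32.65.
So α = 0.35·32.65 ≈ 11.43, β = 0.65·32.65 ≈ 21.22.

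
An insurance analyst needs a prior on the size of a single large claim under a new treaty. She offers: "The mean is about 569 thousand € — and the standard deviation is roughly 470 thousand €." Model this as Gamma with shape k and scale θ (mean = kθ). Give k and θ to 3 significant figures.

k ≈ 1.47, θ ≈ 388

For Gamma(k, scale θ): mean = kθ, variance = kθ², so CV = 1/√k.
CV = SD/mean = 470/569 = 0.826, hence k = 1/CV² = 1.47.
Then θ = mean/k = 569/1.47 = 388.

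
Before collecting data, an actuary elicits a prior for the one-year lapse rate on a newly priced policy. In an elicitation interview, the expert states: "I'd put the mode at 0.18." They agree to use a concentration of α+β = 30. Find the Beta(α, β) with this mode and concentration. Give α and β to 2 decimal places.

α = 6.04, β = 23.96

For α,β > 1 the Beta mode is (α−1)/(α+β−2). With α+β = 30, the mode is (α−1)/28.
Set (α−1)/28 = 0.18 → α = 1 + 0.18·28 = 6.04.
β = 30 − α = 23.96.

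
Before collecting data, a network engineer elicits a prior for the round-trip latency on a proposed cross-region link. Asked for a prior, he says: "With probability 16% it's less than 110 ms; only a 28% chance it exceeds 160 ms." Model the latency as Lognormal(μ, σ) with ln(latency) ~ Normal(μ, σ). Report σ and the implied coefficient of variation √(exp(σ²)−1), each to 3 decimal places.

σ ≈ 0.238, CV ≈ 0.241

If T ~ Lognormal(μ,σ) then ln T ~ Normal(μ,σ), so the p-quantile of ln T is μ + z_p·σ.
ln(110) = 4.7 and ln(160) = 5.075; z_{0.16} = -0.9945, z_{0.72} = 0.5828.
σ = (5.075 − 4.7)/(0.5828 − (-0.9945)) = 0.238.
μ = 4.7 − (-0.9945)·0.238 = 4.937.
CV = √(exp(σ²)−1) = √(exp(0.0564)−1) = 0.241.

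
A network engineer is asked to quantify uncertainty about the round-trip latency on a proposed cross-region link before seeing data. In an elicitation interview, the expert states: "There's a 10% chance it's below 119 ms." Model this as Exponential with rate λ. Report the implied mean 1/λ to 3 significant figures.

P(T < 119.0) = 1 − e^(−λ·119.0) = 0.1, so λ = −ln(1−0.1)/119.0 = −ln(0.9)/119.0 = 0.000885.
Mean = 1/λ = 1130 ms.

mean ≈ 1130 ms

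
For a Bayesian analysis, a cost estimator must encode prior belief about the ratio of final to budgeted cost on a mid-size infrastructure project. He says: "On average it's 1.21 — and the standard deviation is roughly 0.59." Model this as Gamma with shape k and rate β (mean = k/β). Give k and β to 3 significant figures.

k ≈ 4.21, β ≈ 3.48

For Gamma(k, rate β): mean = k/β, variance = k/β², so CV = 1/√k.
CV = SD/mean = 0.59/1.21 = 0.4876, hence k = 1/CV² = 4.21.
Then β = k/mean = 4.21/1.21 = 3.48.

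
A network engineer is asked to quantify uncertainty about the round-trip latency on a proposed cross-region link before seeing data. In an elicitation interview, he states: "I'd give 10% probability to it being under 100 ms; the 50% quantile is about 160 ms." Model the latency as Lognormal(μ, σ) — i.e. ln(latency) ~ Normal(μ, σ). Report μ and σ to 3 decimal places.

μ ≈ 5.075, σ ≈ 0.367

If T ~ Lognormal(μ,σ) then ln T ~ Normal(μ,σ), so the p-quantile of ln T is μ + z_p·σ.
ln(100) = 4.605 and ln(160) = 5.075; z_{0.1} = -1.282, z_{0.5} = 0.
σ = (5.075 − 4.605)/(0 − (-1.282)) = 0.367.
μ = 4.605 − (-1.282)·0.367 = 5.075.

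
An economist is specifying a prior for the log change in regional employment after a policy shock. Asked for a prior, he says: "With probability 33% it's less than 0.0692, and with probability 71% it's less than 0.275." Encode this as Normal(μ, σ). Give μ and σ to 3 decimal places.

The p-quantile of Normal(μ,σ) is μ + z_p·σ, with z_{0.33} = -0.4399 and z_{0.71} = 0.5534.
Eliminate σ: μ = (z₂·x₁ − z₁·x₂)/(z₂ − z₁) = (0.5534·0.0692 − (-0.4399)·0.275)/0.9933 = 0.160.
Then σ = (x₂ − x₁)/(z₂ − z₁) = (0.275 − 0.0692)/0.9933 = 0.207.

μ = 0.160, σ = 0.207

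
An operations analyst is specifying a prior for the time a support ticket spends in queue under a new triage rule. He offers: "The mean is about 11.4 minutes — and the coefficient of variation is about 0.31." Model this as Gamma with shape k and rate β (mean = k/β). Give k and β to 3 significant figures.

For Gamma(k, rate β): mean = k/β, variance = k/β², so CV = 1/√k.
CV = 0.31, hence k = 1/CV² = 10.4.
Then β = k/mean = 10.4/11.4 = 0.913.

k ≈ 10.4, β ≈ 0.913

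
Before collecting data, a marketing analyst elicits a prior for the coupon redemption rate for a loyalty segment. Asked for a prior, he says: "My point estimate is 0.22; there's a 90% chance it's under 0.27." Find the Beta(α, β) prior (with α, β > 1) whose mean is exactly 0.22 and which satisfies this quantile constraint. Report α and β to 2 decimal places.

α ≈ 25.67, β ≈ 91.02

With mean 0.22 fixed, write α = 0.22s, β = 0.78s where s = α+β.
Need P(θ < 0.27) = 0.9 under Beta(0.22s, 0.78s). Normal approximation: (q−m)/√(m(1−m)/s) ≈ z_{0.9} = 1.28, so s ≈ 0.22·0.78·(1.28)²/(0.27−0.22)² = 112.7.
At s = 112.7: P(θ<0.27) ≈ 0.896. Adjusting to match 0.9 gives s ≈ 116.70.
So α = 0.22·116.70 ≈ 25.67, β = 0.78·116.70 ≈ 91.02.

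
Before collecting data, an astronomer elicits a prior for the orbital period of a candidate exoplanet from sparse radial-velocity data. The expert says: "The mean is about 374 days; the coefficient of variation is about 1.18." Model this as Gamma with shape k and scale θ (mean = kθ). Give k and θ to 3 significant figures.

For Gamma(k, scale θ): mean = kθ, variance = kθ², so CV = 1/√k.
CV = 1.18, hence k = 1/CV² = 0.718.
Then θ = mean/k = 374/0.718 = 521.

k ≈ 0.718, θ ≈ 521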